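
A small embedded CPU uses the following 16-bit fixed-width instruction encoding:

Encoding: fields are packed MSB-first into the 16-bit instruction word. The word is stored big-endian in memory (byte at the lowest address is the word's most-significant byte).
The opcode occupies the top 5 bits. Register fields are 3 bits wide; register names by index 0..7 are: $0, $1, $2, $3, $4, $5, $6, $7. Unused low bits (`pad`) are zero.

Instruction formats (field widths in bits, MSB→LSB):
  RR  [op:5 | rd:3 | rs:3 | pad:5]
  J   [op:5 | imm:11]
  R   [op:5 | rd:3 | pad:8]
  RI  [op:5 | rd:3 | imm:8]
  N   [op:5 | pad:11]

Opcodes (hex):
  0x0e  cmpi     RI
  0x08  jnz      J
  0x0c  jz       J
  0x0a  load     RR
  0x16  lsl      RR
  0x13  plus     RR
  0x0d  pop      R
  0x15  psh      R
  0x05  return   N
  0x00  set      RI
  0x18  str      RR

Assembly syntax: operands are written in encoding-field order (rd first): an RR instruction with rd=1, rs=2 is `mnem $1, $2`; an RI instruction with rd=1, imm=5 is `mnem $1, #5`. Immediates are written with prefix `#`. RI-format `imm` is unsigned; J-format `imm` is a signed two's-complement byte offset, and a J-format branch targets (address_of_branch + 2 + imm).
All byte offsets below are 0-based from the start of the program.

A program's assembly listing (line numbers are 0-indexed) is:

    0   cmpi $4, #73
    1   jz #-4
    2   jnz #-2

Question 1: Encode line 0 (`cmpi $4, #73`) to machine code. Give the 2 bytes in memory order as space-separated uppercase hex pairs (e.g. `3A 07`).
74 49

line 0 (cmpi): pack op=0xe:5|rd=4:3|imm=73:8 = 0x7449; big→ 74 49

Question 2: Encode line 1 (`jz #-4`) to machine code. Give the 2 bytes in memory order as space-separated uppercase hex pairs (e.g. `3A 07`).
67 FC

line 1 (jz): pack op=0xc:5|imm=-4:11 = 0x67fc; big→ 67 fc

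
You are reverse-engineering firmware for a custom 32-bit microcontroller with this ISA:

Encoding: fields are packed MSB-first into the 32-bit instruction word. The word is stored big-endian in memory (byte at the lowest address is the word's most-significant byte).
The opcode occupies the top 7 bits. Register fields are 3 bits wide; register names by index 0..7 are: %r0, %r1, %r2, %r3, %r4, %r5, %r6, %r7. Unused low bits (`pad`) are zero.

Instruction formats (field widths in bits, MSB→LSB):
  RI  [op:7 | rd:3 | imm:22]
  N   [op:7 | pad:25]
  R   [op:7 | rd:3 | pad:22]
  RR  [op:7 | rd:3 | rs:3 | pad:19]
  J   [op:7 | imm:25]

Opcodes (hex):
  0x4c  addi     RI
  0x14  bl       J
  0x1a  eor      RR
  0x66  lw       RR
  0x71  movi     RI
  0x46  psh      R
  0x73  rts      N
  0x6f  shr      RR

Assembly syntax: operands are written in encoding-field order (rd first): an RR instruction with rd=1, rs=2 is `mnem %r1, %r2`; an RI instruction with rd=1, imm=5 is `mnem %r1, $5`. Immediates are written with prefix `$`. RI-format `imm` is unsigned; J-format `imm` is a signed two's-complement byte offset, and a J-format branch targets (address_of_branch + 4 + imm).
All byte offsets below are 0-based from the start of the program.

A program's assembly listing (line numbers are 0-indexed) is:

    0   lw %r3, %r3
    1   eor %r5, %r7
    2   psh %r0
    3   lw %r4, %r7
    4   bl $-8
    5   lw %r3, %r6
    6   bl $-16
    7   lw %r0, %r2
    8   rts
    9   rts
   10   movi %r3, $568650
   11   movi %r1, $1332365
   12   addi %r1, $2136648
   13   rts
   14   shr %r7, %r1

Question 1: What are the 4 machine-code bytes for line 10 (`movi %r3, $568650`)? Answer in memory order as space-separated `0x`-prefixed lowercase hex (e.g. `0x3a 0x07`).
line 10 (movi): pack op=0x71:7|rd=3:3|imm=568650:22 = 0xe2c8ad4a; big→ e2 c8 ad 4a

0xe2 0xc8 0xad 0x4a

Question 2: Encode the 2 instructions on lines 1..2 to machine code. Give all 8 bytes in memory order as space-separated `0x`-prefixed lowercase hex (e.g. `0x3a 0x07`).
L1: eor op=0x1a:7|rd=5:3|rs=7:3|pad=0:19 ⇒ 0x35780000 ⇒ big 35 78 00 00
L2: psh op=0x46:7|rd=0:3|pad=0:22 ⇒ 0x8c000000 ⇒ big 8c 00 00 00

0x35 0x78 0x00 0x00 0x8c 0x00 0x00 0x00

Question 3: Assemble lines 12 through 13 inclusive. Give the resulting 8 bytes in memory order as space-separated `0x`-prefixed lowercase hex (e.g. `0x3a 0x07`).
12. addi fields op=0x4c:7|rd=1:3|imm=2136648:22 → word 98609a48h → 98 60 9a 48
13. rts fields op=0x73:7|pad=0:25 → word e6000000h → e6 00 00 00

0x98 0x60 0x9a 0x48 0xe6 0x00 0x00 0x00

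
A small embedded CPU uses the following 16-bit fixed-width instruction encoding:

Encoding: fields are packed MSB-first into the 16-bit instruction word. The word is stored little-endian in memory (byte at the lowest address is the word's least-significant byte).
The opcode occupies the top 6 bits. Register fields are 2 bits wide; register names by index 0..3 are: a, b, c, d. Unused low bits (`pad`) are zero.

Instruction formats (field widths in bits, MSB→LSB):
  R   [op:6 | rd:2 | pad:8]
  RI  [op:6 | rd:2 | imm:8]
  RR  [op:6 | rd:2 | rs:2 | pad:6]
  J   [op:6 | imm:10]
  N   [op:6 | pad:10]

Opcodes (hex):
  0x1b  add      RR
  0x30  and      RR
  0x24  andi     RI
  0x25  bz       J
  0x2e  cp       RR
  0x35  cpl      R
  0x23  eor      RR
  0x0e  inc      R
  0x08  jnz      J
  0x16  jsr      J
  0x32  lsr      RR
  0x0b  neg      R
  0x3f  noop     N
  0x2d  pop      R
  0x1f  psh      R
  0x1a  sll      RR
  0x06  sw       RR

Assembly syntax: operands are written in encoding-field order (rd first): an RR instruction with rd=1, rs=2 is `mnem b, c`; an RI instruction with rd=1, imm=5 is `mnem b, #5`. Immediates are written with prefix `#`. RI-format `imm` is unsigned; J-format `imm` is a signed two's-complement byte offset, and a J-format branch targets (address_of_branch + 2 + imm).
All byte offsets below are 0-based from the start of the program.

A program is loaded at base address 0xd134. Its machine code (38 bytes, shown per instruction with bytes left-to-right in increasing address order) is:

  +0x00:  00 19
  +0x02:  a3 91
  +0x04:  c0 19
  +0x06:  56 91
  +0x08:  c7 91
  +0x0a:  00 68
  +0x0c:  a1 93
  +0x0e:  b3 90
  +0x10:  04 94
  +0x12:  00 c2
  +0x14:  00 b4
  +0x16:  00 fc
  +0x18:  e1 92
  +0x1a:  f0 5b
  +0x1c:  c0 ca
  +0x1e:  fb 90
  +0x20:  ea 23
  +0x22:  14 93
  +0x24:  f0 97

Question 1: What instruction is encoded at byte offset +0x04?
off 0x04: read c0 19 as little → 0x19c0
  op=0x19c0>>10=0x6 ⇒ sw (RR)
  rd: (w>>8)&0x3=0x1 → b
  rs: (w>>6)&0x3=0x3 → d

sw b, d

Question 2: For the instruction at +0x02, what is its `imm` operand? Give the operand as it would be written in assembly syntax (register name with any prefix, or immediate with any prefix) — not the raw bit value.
off 0x02: read a3 91 as little → 0x91a3
  op=0x91a3>>10=0x24 ⇒ andi (RI)
  rd@[9:8]=0x1 ⇒ b
  imm@[7:0]=0xa3 ⇒ #163

#163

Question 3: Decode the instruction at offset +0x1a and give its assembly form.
@+1a  little-endian(f0 5b) = 0x5bf0
  top 6b → 0x16 → jsr [J]
  imm: (w>>0)&0x3ff=0x3f0 (s10→-16) → #-16

jsr #-16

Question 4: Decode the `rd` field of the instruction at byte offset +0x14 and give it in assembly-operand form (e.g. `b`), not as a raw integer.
[14] 00 b4 → 0xb400
  top 6b → 0x2d → pop [R]
  rd: (w>>8)&0x3=0x0 → a

a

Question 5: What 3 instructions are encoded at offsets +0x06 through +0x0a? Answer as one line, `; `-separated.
@+06  little-endian(56 91) = 0x9156
  op=0x9156>>10=0x24 ⇒ andi (RI)
  rd: (w>>8)&0x3=0x1 → b
  imm: (w>>0)&0xff=0x56 → #86
@+08  little-endian(c7 91) = 0x91c7
  op=0x91c7>>10=0x24 ⇒ andi (RI)
  rd: (w>>8)&0x3=0x1 → b
  imm: (w>>0)&0xff=0xc7 → #199
@+0a  little-endian(00 68) = 0x6800
  op=0x6800>>10=0x1a ⇒ sll (RR)
  rd: (w>>8)&0x3=0x0 → a
  rs: (w>>6)&0x3=0x0 → a

andi b, #86; andi b, #199; sll a, a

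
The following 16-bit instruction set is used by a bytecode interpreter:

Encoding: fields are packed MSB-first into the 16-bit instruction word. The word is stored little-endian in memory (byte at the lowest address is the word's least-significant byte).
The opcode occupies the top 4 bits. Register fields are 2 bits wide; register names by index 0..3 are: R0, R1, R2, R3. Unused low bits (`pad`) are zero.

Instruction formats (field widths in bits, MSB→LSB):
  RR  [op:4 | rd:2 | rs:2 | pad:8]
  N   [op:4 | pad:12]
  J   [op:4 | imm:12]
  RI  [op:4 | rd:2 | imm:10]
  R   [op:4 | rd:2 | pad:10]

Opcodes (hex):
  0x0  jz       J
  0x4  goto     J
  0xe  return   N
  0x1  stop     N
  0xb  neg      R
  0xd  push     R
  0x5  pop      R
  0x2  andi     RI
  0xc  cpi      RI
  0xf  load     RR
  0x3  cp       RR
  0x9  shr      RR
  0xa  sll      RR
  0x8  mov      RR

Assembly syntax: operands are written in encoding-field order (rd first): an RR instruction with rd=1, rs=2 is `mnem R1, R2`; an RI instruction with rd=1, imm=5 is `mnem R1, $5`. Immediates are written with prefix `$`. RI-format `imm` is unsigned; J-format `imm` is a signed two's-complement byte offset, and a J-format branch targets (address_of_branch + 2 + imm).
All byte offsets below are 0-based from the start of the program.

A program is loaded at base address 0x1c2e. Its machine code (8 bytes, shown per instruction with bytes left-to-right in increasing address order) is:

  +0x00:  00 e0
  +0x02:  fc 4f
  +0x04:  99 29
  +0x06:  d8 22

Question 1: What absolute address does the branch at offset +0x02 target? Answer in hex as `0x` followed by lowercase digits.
+0x02: fc 4f ⇒ word 0x4ffc (little)
  op=0x4ffc>>12=0x4 ⇒ goto (J)
  imm: (w>>0)&0xfff=0xffc (s12→-4) → $-4
  target = base 0x1c2e + off 0x02 + 2 + imm -4 = 0x1c2e

0x1c2e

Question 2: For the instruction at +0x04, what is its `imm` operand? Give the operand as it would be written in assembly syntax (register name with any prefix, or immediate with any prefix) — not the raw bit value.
@+04  little-endian(99 29) = 0x2999
  top 4b → 0x2 → andi [RI]
  rd: (w>>10)&0x3=0x2 → R2
  imm: (w>>0)&0x3ff=0x199 → $409

$409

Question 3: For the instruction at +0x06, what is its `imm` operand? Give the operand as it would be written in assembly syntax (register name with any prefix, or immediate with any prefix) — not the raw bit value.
[06] d8 22 → 0x22d8
  opcode bits[15:12]=0x2: andi/RI
  rd@[11:10]=0x0 ⇒ R0
  imm@[9:0]=0x2d8 ⇒ $728

$728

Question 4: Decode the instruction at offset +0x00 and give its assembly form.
return

+0x00: 00 e0 ⇒ word 0xe000 (little)
  top 4b → 0xe → return [N]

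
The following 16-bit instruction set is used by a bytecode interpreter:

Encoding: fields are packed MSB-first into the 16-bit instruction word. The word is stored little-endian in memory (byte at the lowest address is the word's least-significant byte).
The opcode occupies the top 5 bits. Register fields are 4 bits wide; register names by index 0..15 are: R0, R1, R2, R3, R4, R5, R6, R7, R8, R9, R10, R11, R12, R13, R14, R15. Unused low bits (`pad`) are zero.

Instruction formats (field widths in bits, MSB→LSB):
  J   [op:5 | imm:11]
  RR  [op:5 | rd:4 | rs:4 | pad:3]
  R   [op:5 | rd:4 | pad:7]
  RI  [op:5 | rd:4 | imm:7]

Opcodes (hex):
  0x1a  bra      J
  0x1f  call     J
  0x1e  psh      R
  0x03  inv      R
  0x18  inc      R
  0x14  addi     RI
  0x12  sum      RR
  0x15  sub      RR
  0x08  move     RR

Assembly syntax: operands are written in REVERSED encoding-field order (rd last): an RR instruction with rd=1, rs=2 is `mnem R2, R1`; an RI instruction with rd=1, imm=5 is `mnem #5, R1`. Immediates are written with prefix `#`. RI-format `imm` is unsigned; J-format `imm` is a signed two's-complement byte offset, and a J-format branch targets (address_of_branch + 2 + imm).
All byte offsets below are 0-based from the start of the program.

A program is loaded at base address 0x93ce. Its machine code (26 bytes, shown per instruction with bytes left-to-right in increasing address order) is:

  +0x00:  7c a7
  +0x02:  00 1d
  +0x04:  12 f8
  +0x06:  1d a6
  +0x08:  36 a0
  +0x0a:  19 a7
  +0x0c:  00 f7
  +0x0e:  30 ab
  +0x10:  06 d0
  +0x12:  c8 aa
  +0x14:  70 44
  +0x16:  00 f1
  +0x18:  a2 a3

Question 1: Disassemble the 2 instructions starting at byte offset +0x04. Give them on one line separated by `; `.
call #18; addi #29, R12

+0x04: 12 f8 ⇒ word 0xf812 (little)
  opcode bits[15:11]=0x1f: call/J
  [10:0] imm=18 = #18
+0x06: 1d a6 ⇒ word 0xa61d (little)
  opcode bits[15:11]=0x14: addi/RI
  [10:7] rd=12 = R12
  [6:0] imm=29 = #29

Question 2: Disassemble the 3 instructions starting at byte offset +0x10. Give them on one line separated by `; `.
[10] 06 d0 → 0xd006
  top 5b → 0x1a → bra [J]
  [10:0] imm=6 = #6
[12] c8 aa → 0xaac8
  top 5b → 0x15 → sub [RR]
  [10:7] rd=5 = R5
  [6:3] rs=9 = R9
[14] 70 44 → 0x4470
  top 5b → 0x8 → move [RR]
  [10:7] rd=8 = R8
  [6:3] rs=14 = R14

bra #6; sub R9, R5; move R14, R8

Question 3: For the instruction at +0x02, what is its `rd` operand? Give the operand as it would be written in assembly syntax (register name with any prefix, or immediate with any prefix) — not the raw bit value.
@+02  little-endian(00 1d) = 0x1d00
  top 5b → 0x3 → inv [R]
  rd@[10:7]=0xa ⇒ R10

R10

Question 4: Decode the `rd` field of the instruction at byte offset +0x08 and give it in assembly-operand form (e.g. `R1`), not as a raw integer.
off 0x08: read 36 a0 as little → 0xa036
  opcode bits[15:11]=0x14: addi/RI
  rd@[10:7]=0x0 ⇒ R0
  imm@[6:0]=0x36 ⇒ #54

R0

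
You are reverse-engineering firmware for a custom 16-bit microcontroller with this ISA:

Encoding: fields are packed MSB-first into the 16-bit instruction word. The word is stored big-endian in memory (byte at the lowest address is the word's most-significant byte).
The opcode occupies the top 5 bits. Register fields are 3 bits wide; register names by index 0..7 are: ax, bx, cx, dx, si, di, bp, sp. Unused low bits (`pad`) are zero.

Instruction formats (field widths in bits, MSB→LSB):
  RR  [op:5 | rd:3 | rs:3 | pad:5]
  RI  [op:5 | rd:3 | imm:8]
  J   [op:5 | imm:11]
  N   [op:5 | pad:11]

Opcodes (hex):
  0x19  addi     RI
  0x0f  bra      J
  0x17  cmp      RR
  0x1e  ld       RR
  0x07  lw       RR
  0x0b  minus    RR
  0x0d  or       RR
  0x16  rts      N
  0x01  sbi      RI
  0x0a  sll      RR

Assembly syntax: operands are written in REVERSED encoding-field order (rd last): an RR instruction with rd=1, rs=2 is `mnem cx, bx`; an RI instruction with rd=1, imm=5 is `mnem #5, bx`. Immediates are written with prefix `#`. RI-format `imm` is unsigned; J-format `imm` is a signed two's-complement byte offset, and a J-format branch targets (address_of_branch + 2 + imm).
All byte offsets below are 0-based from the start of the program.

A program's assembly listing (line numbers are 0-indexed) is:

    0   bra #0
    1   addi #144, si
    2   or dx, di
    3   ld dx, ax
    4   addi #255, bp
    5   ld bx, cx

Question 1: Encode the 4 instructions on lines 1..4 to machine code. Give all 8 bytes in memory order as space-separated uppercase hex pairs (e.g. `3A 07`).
CC 90 6D 60 F0 60 CE FF

line 1 (addi): pack op=0x19:5|rd=4:3|imm=144:8 = 0xcc90; big→ cc 90
line 2 (or): pack op=0xd:5|rd=5:3|rs=3:3|pad=0:5 = 0x6d60; big→ 6d 60
line 3 (ld): pack op=0x1e:5|rd=0:3|rs=3:3|pad=0:5 = 0xf060; big→ f0 60
line 4 (addi): pack op=0x19:5|rd=6:3|imm=255:8 = 0xceff; big→ ce ff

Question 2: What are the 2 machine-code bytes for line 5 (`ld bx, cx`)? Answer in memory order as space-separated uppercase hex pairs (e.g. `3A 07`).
F2 20

5. ld fields op=0x1e:5|rd=2:3|rs=1:3|pad=0:5 → word f220h → f2 20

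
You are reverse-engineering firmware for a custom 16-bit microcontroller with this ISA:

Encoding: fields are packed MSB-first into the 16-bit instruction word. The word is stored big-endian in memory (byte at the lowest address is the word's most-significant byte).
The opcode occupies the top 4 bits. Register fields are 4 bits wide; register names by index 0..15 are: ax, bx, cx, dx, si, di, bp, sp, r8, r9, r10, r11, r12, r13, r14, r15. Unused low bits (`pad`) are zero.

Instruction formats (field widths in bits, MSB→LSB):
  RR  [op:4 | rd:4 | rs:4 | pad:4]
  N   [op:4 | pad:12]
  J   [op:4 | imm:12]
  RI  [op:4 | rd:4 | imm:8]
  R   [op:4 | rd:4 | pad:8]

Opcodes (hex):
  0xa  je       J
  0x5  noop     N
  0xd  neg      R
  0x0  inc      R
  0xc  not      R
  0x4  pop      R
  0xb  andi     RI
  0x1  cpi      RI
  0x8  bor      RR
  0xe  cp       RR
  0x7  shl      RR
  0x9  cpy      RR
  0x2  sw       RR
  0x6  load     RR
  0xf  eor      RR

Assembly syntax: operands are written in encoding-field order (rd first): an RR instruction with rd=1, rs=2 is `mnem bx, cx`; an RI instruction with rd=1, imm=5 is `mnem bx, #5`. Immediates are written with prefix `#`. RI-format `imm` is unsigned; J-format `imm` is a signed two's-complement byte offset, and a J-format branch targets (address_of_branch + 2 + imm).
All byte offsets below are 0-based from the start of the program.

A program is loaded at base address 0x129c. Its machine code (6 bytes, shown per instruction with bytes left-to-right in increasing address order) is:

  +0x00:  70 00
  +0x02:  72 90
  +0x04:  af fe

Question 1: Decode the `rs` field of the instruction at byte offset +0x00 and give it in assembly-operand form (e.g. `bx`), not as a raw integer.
ax

+0x00: 70 00 ⇒ word 0x7000 (big)
  op=0x7000>>12=0x7 ⇒ shl (RR)
  rd: (w>>8)&0xf=0x0 → ax
  rs: (w>>4)&0xf=0x0 → ax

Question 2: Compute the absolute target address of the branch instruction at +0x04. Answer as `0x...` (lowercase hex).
0x12a0

off 0x04: read af fe as big → 0xaffe
  top 4b → 0xa → je [J]
  imm@[11:0]=0xffe (s12→-2) ⇒ #-2
  target = base 0x129c + off 0x04 + 2 + imm -2 = 0x12a0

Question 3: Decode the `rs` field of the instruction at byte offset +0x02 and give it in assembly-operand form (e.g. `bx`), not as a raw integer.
+0x02: 72 90 ⇒ word 0x7290 (big)
  top 4b → 0x7 → shl [RR]
  [11:8] rd=2 = cx
  [7:4] rs=9 = r9

r9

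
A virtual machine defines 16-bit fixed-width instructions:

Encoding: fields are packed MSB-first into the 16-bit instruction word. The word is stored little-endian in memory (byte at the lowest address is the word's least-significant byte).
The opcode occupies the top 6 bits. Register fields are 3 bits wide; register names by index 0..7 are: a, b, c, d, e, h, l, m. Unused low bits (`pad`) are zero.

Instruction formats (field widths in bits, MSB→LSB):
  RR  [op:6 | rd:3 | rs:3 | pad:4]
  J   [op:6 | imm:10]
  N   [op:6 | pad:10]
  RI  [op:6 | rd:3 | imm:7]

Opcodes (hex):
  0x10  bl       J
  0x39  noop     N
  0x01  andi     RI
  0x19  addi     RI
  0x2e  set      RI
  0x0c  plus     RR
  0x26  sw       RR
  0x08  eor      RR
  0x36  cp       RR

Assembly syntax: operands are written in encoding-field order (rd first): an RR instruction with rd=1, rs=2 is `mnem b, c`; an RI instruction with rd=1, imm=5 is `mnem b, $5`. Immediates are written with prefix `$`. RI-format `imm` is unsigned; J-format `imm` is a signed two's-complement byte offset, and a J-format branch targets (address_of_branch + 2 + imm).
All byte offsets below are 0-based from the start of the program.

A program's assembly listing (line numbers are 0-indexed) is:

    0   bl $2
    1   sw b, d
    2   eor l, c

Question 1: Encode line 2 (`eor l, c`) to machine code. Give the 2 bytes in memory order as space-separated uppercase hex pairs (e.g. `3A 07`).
line 2 (eor): pack op=0x8:6|rd=6:3|rs=2:3|pad=0:4 = 0x2320; little→ 20 23

20 23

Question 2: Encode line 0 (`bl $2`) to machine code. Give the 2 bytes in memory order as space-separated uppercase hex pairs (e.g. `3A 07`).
02 40

line 0 (bl): pack op=0x10:6|imm=2:10 = 0x4002; little→ 02 40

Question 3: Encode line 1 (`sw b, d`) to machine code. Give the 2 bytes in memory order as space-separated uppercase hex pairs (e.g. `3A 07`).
B0 98

L1: sw op=0x26:6|rd=1:3|rs=3:3|pad=0:4 ⇒ 0x98b0 ⇒ little b0 98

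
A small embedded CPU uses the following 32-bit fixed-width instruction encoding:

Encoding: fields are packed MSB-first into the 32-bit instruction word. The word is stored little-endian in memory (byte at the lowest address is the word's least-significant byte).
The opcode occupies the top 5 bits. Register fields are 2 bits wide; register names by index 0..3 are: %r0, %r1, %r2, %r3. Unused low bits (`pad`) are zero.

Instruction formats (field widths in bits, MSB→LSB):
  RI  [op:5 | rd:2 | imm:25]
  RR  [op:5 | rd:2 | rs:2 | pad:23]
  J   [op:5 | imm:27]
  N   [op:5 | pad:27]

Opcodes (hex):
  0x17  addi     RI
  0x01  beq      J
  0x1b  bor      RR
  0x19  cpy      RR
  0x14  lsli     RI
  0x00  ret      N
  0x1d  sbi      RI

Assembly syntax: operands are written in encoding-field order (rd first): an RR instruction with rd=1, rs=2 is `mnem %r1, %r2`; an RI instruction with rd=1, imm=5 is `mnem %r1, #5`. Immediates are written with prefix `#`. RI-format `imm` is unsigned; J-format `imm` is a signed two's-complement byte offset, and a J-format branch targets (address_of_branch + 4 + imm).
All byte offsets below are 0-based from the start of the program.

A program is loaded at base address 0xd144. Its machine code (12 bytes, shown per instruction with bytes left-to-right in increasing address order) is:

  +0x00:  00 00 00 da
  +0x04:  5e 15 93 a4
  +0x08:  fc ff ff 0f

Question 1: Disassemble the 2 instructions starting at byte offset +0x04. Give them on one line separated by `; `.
lsli %r2, #9639262; beq #-4

+0x04: 5e 15 93 a4 ⇒ word 0xa493155e (little)
  opcode bits[31:27]=0x14: lsli/RI
  rd: (w>>25)&0x3=0x2 → %r2
  imm: (w>>0)&0x1ffffff=0x93155e → #9639262
+0x08: fc ff ff 0f ⇒ word 0x0ffffffc (little)
  opcode bits[31:27]=0x1: beq/J
  imm: (w>>0)&0x7ffffff=0x7fffffc (s27→-4) → #-4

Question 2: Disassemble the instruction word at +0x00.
bor %r1, %r0

+0x00: 00 00 00 da ⇒ word 0xda000000 (little)
  op=0xda000000>>27=0x1b ⇒ bor (RR)
  rd@[26:25]=0x1 ⇒ %r1
  rs@[24:23]=0x0 ⇒ %r0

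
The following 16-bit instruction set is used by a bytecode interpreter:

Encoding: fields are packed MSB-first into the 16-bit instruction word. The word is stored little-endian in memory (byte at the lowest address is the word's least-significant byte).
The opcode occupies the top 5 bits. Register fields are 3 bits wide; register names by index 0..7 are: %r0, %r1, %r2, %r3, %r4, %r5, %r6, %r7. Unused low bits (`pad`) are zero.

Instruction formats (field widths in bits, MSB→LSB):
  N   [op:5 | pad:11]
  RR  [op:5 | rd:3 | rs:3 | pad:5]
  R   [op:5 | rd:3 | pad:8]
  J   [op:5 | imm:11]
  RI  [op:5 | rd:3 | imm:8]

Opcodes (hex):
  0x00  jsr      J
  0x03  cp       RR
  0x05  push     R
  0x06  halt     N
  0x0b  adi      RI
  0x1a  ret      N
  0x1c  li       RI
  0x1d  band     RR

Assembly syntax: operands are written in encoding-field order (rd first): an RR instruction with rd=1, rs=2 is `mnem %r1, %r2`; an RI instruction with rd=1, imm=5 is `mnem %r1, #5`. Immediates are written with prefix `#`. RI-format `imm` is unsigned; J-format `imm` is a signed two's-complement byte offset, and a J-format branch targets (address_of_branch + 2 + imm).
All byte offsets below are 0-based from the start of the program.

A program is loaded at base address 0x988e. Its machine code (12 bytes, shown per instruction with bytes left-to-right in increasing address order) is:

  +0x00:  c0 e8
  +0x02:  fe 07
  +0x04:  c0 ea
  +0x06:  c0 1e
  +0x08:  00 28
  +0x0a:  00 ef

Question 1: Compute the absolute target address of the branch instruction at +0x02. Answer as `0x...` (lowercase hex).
+0x02: fe 07 ⇒ word 0x07fe (little)
  opcode bits[15:11]=0x0: jsr/J
  imm: (w>>0)&0x7ff=0x7fe (s11→-2) → #-2
  target = base 0x988e + off 0x02 + 2 + imm -2 = 0x9890

0x9890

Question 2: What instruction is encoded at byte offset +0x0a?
band %r7, %r0

off 0x0a: read 00 ef as little → 0xef00
  op=0xef00>>11=0x1d ⇒ band (RR)
  rd@[10:8]=0x7 ⇒ %r7
  rs@[7:5]=0x0 ⇒ %r0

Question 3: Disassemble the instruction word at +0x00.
band %r0, %r6

off 0x00: read c0 e8 as little → 0xe8c0
  top 5b → 0x1d → band [RR]
  rd@[10:8]=0x0 ⇒ %r0
  rs@[7:5]=0x6 ⇒ %r6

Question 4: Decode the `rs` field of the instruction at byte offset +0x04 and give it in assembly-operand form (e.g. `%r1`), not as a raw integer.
off 0x04: read c0 ea as little → 0xeac0
  op=0xeac0>>11=0x1d ⇒ band (RR)
  [10:8] rd=2 = %r2
  [7:5] rs=6 = %r6

%r6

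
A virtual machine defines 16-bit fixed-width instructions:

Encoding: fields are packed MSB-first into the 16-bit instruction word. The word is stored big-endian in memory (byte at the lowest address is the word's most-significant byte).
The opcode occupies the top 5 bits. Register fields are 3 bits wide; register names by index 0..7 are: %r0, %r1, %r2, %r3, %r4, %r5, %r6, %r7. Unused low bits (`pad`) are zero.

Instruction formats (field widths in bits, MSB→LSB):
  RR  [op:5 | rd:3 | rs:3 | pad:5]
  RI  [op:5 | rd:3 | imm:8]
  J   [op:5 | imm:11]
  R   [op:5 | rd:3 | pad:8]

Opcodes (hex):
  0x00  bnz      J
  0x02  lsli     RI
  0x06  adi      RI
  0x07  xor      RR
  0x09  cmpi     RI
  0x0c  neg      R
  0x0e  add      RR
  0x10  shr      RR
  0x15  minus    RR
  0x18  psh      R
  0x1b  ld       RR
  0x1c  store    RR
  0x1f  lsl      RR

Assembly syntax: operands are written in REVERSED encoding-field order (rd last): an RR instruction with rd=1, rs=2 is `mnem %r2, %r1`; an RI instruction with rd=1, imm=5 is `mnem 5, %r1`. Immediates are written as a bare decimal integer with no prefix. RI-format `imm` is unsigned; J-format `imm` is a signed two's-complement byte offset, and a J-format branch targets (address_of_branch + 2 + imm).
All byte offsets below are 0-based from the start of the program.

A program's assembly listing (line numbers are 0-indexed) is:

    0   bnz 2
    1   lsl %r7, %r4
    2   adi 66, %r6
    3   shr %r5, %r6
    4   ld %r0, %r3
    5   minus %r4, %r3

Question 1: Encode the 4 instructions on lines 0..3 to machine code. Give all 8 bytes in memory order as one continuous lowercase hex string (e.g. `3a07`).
0002fce0364286a0

L0: bnz op=0x0:5|imm=2:11 ⇒ 0x0002 ⇒ big 00 02
L1: lsl op=0x1f:5|rd=4:3|rs=7:3|pad=0:5 ⇒ 0xfce0 ⇒ big fc e0
L2: adi op=0x6:5|rd=6:3|imm=66:8 ⇒ 0x3642 ⇒ big 36 42
L3: shr op=0x10:5|rd=6:3|rs=5:3|pad=0:5 ⇒ 0x86a0 ⇒ big 86 a0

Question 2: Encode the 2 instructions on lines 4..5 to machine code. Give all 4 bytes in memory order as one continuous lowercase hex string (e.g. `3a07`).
L4: ld op=0x1b:5|rd=3:3|rs=0:3|pad=0:5 ⇒ 0xdb00 ⇒ big db 00
L5: minus op=0x15:5|rd=3:3|rs=4:3|pad=0:5 ⇒ 0xab80 ⇒ big ab 80

db00ab80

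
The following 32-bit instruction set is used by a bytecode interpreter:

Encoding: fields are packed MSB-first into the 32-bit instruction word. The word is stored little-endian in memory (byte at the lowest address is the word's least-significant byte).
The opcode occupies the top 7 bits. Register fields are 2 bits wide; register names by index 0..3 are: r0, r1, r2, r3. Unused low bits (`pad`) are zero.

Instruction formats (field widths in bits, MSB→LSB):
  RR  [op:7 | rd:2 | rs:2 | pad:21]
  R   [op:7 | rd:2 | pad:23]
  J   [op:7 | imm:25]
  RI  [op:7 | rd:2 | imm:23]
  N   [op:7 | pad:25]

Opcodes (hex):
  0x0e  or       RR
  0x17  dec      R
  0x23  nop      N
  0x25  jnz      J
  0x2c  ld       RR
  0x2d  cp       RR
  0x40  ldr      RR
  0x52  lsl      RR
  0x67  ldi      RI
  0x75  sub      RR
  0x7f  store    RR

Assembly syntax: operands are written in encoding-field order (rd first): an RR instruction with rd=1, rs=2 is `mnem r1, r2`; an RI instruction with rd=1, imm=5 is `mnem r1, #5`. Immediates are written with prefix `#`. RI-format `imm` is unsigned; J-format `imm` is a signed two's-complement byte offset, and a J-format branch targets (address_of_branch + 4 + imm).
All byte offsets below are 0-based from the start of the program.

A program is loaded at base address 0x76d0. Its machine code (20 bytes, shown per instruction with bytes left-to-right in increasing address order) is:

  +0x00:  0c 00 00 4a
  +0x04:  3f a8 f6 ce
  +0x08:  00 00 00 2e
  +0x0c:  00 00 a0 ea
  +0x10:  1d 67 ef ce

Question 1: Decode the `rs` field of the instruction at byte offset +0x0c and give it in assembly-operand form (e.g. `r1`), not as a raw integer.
@+0c  little-endian(00 00 a0 ea) = 0xeaa00000
  top 7b → 0x75 → sub [RR]
  [24:23] rd=1 = r1
  [22:21] rs=1 = r1

r1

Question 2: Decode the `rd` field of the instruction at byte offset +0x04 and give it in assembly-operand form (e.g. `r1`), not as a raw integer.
off 0x04: read 3f a8 f6 ce as little → 0xcef6a83f
  opcode bits[31:25]=0x67: ldi/RI
  rd: (w>>23)&0x3=0x1 → r1
  imm: (w>>0)&0x7fffff=0x76a83f → #7776319

r1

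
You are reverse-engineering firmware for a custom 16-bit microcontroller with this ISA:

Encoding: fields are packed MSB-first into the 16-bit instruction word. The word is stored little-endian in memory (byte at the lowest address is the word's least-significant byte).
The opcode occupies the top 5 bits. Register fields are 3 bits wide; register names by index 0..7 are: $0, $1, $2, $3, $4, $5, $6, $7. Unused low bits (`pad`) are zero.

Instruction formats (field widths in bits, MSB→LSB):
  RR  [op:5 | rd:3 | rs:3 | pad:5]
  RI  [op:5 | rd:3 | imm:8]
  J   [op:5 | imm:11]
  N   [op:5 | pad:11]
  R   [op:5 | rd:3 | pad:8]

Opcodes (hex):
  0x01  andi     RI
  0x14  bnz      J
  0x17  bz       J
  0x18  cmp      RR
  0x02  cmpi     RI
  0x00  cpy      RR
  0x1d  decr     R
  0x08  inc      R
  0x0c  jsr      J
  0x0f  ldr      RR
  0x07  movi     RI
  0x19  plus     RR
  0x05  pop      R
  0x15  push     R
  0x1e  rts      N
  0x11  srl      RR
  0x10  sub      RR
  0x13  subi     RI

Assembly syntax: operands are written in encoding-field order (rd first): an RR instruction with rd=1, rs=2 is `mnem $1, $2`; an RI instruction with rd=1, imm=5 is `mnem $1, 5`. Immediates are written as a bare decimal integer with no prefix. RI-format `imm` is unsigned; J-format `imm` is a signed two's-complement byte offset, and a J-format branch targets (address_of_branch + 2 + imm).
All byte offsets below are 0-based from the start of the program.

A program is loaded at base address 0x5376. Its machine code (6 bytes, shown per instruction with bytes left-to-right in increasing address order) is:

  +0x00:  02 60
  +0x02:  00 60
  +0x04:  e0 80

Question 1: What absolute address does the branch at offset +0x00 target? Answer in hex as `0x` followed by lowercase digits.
0x537a

@+00  little-endian(02 60) = 0x6002
  op=0x6002>>11=0xc ⇒ jsr (J)
  [10:0] imm=2 = 2
  target = base 0x5376 + off 0x00 + 2 + imm 2 = 0x537a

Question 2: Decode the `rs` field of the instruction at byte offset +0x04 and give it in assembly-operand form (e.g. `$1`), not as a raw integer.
[04] e0 80 → 0x80e0
  op=0x80e0>>11=0x10 ⇒ sub (RR)
  [10:8] rd=0 = $0
  [7:5] rs=7 = $7

$7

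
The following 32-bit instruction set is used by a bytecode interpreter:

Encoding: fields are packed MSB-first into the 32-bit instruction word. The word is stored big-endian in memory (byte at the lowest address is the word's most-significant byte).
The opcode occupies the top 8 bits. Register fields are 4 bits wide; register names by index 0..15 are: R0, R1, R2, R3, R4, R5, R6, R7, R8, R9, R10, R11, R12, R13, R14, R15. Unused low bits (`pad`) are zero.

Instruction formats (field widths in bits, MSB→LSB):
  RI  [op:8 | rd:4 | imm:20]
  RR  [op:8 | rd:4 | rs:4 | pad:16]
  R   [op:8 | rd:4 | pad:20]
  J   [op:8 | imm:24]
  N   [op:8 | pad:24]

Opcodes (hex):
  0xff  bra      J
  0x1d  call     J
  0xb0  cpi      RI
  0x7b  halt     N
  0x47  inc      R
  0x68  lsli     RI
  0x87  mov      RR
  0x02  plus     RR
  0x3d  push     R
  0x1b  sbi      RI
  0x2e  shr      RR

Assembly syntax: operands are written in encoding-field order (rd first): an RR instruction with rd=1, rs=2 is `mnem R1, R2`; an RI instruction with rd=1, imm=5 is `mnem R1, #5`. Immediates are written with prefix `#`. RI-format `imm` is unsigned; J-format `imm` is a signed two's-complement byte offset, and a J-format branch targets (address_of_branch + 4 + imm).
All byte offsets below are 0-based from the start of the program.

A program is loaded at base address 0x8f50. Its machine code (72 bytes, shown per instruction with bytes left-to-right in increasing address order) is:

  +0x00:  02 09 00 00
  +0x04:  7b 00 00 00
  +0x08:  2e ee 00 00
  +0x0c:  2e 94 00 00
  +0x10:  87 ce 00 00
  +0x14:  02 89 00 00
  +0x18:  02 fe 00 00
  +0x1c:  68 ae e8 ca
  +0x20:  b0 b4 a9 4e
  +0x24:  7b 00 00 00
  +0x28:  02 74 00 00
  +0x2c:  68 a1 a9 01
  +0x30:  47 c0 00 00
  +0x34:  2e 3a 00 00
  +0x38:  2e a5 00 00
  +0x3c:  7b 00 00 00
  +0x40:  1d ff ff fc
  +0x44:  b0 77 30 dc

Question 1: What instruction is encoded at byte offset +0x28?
plus R7, R4

+0x28: 02 74 00 00 ⇒ word 0x02740000 (big)
  opcode bits[31:24]=0x2: plus/RR
  rd@[23:20]=0x7 ⇒ R7
  rs@[19:16]=0x4 ⇒ R4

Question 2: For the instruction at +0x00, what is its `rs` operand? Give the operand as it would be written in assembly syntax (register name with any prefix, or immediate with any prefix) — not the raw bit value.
+0x00: 02 09 00 00 ⇒ word 0x02090000 (big)
  top 8b → 0x2 → plus [RR]
  rd: (w>>20)&0xf=0x0 → R0
  rs: (w>>16)&0xf=0x9 → R9

R9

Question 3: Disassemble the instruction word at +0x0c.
shr R9, R4

[0c] 2e 94 00 00 → 0x2e940000
  op=0x2e940000>>24=0x2e ⇒ shr (RR)
  [23:20] rd=9 = R9
  [19:16] rs=4 = R4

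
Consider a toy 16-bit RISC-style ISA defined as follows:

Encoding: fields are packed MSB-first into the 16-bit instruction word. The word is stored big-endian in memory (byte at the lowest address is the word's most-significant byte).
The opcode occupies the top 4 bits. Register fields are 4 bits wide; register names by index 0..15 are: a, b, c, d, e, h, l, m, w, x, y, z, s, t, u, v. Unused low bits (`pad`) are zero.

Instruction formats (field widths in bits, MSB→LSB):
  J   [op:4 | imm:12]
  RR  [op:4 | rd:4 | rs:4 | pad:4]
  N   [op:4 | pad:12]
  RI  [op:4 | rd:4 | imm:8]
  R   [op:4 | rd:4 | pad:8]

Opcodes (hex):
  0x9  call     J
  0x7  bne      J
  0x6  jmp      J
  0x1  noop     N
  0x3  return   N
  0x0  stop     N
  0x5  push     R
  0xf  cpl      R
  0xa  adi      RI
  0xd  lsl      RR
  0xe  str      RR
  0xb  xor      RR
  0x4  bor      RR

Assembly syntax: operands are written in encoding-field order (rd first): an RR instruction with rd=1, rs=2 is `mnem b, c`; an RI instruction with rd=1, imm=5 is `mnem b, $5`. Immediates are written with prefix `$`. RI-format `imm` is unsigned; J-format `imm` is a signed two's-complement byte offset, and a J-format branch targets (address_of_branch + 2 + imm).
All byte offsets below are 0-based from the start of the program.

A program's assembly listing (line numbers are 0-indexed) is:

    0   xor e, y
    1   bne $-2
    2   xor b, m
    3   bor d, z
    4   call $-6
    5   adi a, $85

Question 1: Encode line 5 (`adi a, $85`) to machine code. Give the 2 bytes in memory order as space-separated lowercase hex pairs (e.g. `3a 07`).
a0 55

5. adi fields op=0xa:4|rd=0:4|imm=85:8 → word a055h → a0 55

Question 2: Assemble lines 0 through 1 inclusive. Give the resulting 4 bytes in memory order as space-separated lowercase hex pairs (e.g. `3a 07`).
b4 a0 7f fe

line 0 (xor): pack op=0xb:4|rd=4:4|rs=10:4|pad=0:4 = 0xb4a0; big→ b4 a0
line 1 (bne): pack op=0x7:4|imm=-2:12 = 0x7ffe; big→ 7f fe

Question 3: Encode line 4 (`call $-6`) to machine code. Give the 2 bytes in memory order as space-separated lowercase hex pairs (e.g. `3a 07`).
4. call fields op=0x9:4|imm=-6:12 → word 9ffah → 9f fa

9f fa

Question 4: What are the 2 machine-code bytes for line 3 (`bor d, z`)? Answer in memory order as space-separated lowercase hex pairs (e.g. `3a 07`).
3. bor fields op=0x4:4|rd=3:4|rs=11:4|pad=0:4 → word 43b0h → 43 b0

43 b0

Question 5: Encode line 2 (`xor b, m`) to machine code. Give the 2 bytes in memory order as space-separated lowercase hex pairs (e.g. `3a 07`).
L2: xor op=0xb:4|rd=1:4|rs=7:4|pad=0:4 ⇒ 0xb170 ⇒ big b1 70

b1 70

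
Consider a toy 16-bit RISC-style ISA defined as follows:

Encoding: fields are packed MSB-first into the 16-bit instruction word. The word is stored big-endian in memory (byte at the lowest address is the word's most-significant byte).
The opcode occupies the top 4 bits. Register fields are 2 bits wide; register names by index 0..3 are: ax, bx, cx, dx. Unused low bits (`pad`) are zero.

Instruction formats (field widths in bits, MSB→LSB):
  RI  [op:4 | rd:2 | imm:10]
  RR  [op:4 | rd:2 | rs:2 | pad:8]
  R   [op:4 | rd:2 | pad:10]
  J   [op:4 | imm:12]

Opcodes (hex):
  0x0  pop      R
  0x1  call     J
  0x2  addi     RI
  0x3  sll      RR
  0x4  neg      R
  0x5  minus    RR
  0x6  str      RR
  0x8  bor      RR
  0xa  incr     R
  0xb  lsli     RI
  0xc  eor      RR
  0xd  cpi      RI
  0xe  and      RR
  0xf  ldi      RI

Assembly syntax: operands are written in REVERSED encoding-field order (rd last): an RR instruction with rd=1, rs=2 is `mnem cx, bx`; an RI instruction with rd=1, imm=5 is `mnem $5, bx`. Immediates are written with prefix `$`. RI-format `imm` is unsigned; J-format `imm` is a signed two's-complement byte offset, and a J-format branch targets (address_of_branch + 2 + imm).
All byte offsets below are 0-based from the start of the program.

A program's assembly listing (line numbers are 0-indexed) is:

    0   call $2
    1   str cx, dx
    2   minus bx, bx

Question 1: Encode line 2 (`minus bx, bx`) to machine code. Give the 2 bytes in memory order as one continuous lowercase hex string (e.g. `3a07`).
5500

L2: minus op=0x5:4|rd=1:2|rs=1:2|pad=0:8 ⇒ 0x5500 ⇒ big 55 00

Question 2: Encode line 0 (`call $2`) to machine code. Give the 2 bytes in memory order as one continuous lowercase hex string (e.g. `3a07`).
1002

line 0 (call): pack op=0x1:4|imm=2:12 = 0x1002; big→ 10 02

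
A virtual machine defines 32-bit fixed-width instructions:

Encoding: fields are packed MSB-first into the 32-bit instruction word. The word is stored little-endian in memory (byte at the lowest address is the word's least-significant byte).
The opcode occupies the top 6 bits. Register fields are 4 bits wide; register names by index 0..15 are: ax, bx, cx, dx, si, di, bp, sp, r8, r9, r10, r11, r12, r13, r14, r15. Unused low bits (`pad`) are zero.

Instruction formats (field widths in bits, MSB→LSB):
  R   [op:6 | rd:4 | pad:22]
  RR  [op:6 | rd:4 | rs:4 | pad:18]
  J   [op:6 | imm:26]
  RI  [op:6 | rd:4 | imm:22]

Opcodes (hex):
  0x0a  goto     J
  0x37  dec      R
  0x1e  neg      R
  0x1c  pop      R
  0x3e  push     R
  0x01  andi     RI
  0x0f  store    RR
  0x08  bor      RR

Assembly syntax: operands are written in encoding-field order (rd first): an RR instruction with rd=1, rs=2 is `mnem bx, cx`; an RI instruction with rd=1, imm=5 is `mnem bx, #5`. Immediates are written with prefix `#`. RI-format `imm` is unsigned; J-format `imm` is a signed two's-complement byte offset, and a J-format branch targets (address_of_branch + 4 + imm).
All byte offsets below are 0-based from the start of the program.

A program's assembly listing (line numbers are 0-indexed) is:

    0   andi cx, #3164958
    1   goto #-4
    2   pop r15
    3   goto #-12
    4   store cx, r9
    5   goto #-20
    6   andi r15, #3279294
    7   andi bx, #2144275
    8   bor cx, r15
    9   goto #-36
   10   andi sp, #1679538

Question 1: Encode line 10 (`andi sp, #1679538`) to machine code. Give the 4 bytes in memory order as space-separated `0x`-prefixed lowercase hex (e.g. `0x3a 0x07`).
L10: andi op=0x1:6|rd=7:4|imm=1679538:22 ⇒ 0x05d9a0b2 ⇒ little b2 a0 d9 05

0xb2 0xa0 0xd9 0x05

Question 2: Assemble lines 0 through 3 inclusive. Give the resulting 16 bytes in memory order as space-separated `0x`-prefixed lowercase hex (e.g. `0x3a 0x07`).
L0: andi op=0x1:6|rd=2:4|imm=3164958:22 ⇒ 0x04b04b1e ⇒ little 1e 4b b0 04
L1: goto op=0xa:6|imm=-4:26 ⇒ 0x2bfffffc ⇒ little fc ff ff 2b
L2: pop op=0x1c:6|rd=15:4|pad=0:22 ⇒ 0x73c00000 ⇒ little 00 00 c0 73
L3: goto op=0xa:6|imm=-12:26 ⇒ 0x2bfffff4 ⇒ little f4 ff ff 2b

0x1e 0x4b 0xb0 0x04 0xfc 0xff 0xff 0x2b 0x00 0x00 0xc0 0x73 0xf4 0xff 0xff 0x2b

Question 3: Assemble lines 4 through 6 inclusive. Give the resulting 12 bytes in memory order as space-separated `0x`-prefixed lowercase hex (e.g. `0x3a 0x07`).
line 4 (store): pack op=0xf:6|rd=2:4|rs=9:4|pad=0:18 = 0x3ca40000; little→ 00 00 a4 3c
line 5 (goto): pack op=0xa:6|imm=-20:26 = 0x2bffffec; little→ ec ff ff 2b
line 6 (andi): pack op=0x1:6|rd=15:4|imm=3279294:22 = 0x07f209be; little→ be 09 f2 07

0x00 0x00 0xa4 0x3c 0xec 0xff 0xff 0x2b 0xbe 0x09 0xf2 0x07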